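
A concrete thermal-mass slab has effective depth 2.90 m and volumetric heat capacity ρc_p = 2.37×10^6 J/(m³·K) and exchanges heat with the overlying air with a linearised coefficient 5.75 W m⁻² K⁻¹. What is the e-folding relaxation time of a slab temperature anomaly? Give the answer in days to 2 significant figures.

Areal heat capacity C = ρc_p × D = 2.37×10^6 × 2.90 = 6.87×10^6 J m⁻² K⁻¹.
Relaxation time τ = C / λ = 6.87×10^6 / 5.75 = 1.20×10^6 s.
In days: 1.20×10^6 s / (86400 s/day) = 13.8 days.

14 days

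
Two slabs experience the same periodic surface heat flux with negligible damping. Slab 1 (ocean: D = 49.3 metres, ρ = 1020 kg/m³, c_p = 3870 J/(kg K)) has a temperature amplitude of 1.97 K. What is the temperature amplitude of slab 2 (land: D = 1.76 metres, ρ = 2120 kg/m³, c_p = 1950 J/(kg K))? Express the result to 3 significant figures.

C_ocean = 1.95×10^8 J/(m²·K); C_land = 7.28×10^6 J/(m²·K).
A ∝ 1/C ⇒ A_land = A_ocean × C_ocean/C_land = 1.97 × 26.7 = 52.7 K.

52.7 K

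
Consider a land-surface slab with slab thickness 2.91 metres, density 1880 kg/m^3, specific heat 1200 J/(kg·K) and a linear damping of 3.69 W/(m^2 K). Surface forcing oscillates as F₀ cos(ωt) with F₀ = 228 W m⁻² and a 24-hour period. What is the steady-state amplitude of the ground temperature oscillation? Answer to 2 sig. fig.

0.48 K

Areal heat capacity C = ρ c_p D = 1880 × 1200 × 2.91 = 6.56×10^6 J m⁻² K⁻¹.
Angular frequency ω = 2π / T = 2π / 86400 s = 7.27×10^-5 s⁻¹.
√((Cω)² + λ²) = √((477)² + 3.69²) = 477 W/(m²·K).
Amplitude A = F₀ / √((Cω)²+λ²) = 228 / 477 = 0.478 K.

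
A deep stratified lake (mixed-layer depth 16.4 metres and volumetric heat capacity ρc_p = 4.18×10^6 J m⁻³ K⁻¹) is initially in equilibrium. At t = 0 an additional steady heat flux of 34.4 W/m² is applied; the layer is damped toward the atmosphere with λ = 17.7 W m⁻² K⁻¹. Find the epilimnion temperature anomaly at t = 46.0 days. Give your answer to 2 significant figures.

1.2 K

Areal heat capacity C = ρc_p × D = 4.18×10^6 × 16.4 = 6.86×10^7 J/(m^2 K).
τ = C / λ = 6.86×10^7 / 17.7 = 3.87×10^6 s.
Equilibrium anomaly ΔT_eq = F / λ = 34.4 / 17.7 = 1.94 K.
t = 46.0 days = 3.97×10^6 s, so t/τ = 1.03.
ΔT(t) = ΔT_eq (1 − e^(−t/τ)) = 1.94 × (1 − e^−1.03) = 1.25 K.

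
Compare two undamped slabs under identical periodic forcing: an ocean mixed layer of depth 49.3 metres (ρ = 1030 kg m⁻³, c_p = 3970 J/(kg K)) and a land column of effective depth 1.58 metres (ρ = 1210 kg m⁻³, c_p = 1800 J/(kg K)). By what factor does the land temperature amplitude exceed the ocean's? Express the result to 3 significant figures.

58.6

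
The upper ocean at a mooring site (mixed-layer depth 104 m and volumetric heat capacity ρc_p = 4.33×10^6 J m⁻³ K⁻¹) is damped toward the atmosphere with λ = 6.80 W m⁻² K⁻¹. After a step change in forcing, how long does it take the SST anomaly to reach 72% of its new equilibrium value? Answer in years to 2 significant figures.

2.7 years

Areal heat capacity C = ρc_p × D = 4.33×10^6 × 104 = 4.50×10^8 J/(m^2 K).
τ = C / λ = 4.50×10^8 / 6.80 = 6.62×10^7 s.
Fraction reached: 1 − e^(−t/τ) = 0.72 ⇒ t = −τ ln(1 − 0.72) = τ × 1.27.
t = 8.43×10^7 s = 2.67 years.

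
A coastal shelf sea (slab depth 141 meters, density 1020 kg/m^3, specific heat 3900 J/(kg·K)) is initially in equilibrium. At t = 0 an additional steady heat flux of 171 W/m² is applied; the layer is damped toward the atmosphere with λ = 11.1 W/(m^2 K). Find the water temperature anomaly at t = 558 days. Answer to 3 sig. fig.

Areal heat capacity C = ρ c_p D = 1020 × 3900 × 141 = 5.61×10^8 J/(m²·K).
τ = C / λ = 5.61×10^8 / 11.1 = 5.05×10^7 s.
Equilibrium anomaly ΔT_eq = F / λ = 171 / 11.1 = 15.4 K.
t = 558 days = 4.82×10^7 s, so t/τ = 0.954.
ΔT(t) = ΔT_eq (1 − e^(−t/τ)) = 15.4 × (1 − e^−0.954) = 9.47 K.

9.47 K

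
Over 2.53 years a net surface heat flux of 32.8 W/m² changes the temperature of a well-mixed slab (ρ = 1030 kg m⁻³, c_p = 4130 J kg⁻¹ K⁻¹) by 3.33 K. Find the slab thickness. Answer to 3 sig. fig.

185 m

Heat input Q = F Δt = 32.8 × 7.98×10^7 s = 2.62×10^9 J/m².
Required areal heat capacity C = Q / ΔT = 7.86×10^8 J/(m²·K).
Depth D = C / (ρ c_p) = 7.86×10^8 / (1030 × 4130) = 185 m.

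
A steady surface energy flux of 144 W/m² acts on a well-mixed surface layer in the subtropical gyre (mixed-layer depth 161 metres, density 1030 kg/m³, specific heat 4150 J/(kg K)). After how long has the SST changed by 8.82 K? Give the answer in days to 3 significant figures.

Areal heat capacity C = ρ c_p D = 1030 × 4150 × 161 = 6.88×10^8 J/(m^2 K).
Time required: Δt = C ΔT / F = 6.88×10^8 × 8.82 / 144 = 4.22×10^7 s.
In days: 4.22×10^7 s / (86400 s/day) = 488 days.

488 days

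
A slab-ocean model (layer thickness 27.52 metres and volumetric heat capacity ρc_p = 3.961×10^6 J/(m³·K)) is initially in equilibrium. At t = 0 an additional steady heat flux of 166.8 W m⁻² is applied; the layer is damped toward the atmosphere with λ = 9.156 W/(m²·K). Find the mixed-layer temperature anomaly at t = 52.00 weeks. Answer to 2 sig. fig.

17 K

Areal heat capacity C = ρc_p × D = 3.961×10^6 × 27.52 = 1.09×10^8 J m⁻² K⁻¹.
τ = C / λ = 1.09×10^8 / 9.156 = 1.19×10^7 s.
Equilibrium anomaly ΔT_eq = F / λ = 166.8 / 9.156 = 18.2 K.
t = 52.00 weeks = 3.14×10^7 s, so t/τ = 2.64.
ΔT(t) = ΔT_eq (1 − e^(−t/τ)) = 18.2 × (1 − e^−2.64) = 16.9 K.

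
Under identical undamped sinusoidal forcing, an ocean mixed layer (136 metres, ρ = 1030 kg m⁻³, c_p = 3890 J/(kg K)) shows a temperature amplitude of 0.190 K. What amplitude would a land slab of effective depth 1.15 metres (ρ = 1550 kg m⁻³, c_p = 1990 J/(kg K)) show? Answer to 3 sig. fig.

C_ocean = 5.45×10^8 J/(m²·K); C_land = 3.55×10^6 J/(m²·K).
A ∝ 1/C ⇒ A_land = A_ocean × C_ocean/C_land = 0.190 × 154 = 29.2 K.

29.2 K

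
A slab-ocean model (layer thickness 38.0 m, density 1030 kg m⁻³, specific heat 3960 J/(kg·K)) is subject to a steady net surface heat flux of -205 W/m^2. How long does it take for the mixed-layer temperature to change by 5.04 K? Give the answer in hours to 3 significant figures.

Areal heat capacity C = ρ c_p D = 1030 × 3960 × 38.0 = 1.55×10^8 J/(m^2 K).
Time required: Δt = C ΔT / F = 1.55×10^8 × -5.04 / -205 = 3.81×10^6 s.
In hours: 3.81×10^6 s / (3600 s/hour) = 1060 hours.

1060 hours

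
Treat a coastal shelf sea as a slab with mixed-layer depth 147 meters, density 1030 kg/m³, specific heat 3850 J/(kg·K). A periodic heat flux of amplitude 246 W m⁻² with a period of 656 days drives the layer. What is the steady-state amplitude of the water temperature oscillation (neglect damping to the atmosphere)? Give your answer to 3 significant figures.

Areal heat capacity C = ρ c_p D = 1030 × 3850 × 147 = 5.83×10^8 J/(m²·K).
Angular frequency ω = 2π / T = 2π / 5.67×10^7 s = 1.11×10^-7 s⁻¹.
Cω = 5.83×10^8 × 1.11×10^-7 = 64.6 W/(m²·K).
Amplitude A = F₀ / (Cω) = 246 / 64.6 = 3.81 K.

3.81 K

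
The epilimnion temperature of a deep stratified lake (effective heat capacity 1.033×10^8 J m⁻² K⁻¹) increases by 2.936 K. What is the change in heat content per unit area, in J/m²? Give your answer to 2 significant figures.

Areal heat capacity C = 1.033×10^8 J m⁻² K⁻¹ (given).
ΔQ = C ΔT = 1.03×10^8 × 2.936 = 3.03×10^8 J/m².

3.0×10^8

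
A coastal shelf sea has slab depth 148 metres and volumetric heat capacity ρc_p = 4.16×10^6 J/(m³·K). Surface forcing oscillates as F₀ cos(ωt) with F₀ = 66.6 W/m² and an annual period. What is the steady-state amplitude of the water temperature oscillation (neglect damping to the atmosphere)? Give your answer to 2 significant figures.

0.54 K

Areal heat capacity C = ρc_p × D = 4.16×10^6 × 148 = 6.16×10^8 J m⁻² K⁻¹.
Angular frequency ω = 2π / T = 2π / 3.15×10^7 s = 1.99×10^-7 s⁻¹.
Cω = 6.16×10^8 × 1.99×10^-7 = 123 W/(m²·K).
Amplitude A = F₀ / (Cω) = 66.6 / 123 = 0.543 K.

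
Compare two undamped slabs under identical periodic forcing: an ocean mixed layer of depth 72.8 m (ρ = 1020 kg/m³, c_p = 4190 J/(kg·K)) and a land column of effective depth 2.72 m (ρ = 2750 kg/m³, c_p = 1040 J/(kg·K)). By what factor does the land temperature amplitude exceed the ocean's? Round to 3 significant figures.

40.0

C_ocean = 1020 × 4190 × 72.8 = 3.11×10^8 J/(m²·K).
C_land = 2750 × 1040 × 2.72 = 7.78×10^6 J/(m²·K).
Undamped amplitude ∝ 1/C, so A_land/A_ocean = C_ocean/C_land = 40.0.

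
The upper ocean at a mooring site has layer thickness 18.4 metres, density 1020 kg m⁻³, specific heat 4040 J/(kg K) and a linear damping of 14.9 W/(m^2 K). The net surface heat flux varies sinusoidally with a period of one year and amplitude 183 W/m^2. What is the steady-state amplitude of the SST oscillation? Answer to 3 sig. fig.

Areal heat capacity C = ρ c_p D = 1020 × 4040 × 18.4 = 7.58×10^7 J/(m²·K).
Angular frequency ω = 2π / T = 2π / 3.15×10^7 s = 1.99×10^-7 s⁻¹.
√((Cω)² + λ²) = √((15.1)² + 14.9²) = 21.2 W/(m²·K).
Amplitude A = F₀ / √((Cω)²+λ²) = 183 / 21.2 = 8.62 K.

8.62 K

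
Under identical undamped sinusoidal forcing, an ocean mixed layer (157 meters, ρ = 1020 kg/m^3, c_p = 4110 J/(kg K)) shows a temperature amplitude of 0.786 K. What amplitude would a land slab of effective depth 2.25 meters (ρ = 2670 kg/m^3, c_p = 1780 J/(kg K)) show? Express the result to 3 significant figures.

C_ocean = 6.58×10^8 J/(m²·K); C_land = 1.07×10^7 J/(m²·K).
A ∝ 1/C ⇒ A_land = A_ocean × C_ocean/C_land = 0.786 × 61.5 = 48.4 K.

48.4 K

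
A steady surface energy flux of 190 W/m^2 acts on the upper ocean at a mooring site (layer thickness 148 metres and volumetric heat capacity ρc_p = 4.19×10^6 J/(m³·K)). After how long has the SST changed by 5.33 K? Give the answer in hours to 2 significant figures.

4800 hours

Areal heat capacity C = ρc_p × D = 4.19×10^6 × 148 = 6.20×10^8 J/(m^2 K).
Time required: Δt = C ΔT / F = 6.20×10^8 × 5.33 / 190 = 1.74×10^7 s.
In hours: 1.74×10^7 s / (3600 s/hour) = 4830 hours.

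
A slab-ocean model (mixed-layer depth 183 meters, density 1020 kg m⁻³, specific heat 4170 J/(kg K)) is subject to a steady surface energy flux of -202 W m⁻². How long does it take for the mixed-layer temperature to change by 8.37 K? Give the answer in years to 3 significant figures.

Areal heat capacity C = ρ c_p D = 1020 × 4170 × 183 = 7.78×10^8 J m⁻² K⁻¹.
Time required: Δt = C ΔT / F = 7.78×10^8 × -8.37 / -202 = 3.23×10^7 s.
In years: 3.23×10^7 s / (3.156×10^7 s/year) = 1.02 years.

1.02 years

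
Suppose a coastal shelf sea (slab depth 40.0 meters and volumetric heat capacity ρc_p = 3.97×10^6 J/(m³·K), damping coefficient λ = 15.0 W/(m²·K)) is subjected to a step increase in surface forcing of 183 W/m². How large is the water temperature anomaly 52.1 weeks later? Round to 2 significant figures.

12 K

Areal heat capacity C = ρc_p × D = 3.97×10^6 × 40.0 = 1.59×10^8 J/(m^2 K).
τ = C / λ = 1.59×10^8 / 15.0 = 1.06×10^7 s.
Equilibrium anomaly ΔT_eq = F / λ = 183 / 15.0 = 12.2 K.
t = 52.1 weeks = 3.15×10^7 s, so t/τ = 2.98.
ΔT(t) = ΔT_eq (1 − e^(−t/τ)) = 12.2 × (1 − e^−2.98) = 11.6 K.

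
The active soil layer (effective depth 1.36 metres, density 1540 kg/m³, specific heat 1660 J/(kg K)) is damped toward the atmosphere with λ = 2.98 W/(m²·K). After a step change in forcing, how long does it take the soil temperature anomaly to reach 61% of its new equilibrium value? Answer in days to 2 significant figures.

13 days

Areal heat capacity C = ρ c_p D = 1540 × 1660 × 1.36 = 3.48×10^6 J/(m^2 K).
τ = C / λ = 3.48×10^6 / 2.98 = 1.17×10^6 s.
Fraction reached: 1 − e^(−t/τ) = 0.61 ⇒ t = −τ ln(1 − 0.61) = τ × 0.942.
t = 1.10×10^6 s = 12.7 days.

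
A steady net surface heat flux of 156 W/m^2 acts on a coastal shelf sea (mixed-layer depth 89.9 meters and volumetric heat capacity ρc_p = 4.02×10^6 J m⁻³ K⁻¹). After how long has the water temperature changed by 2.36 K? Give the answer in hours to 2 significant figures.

Areal heat capacity C = ρc_p × D = 4.02×10^6 × 89.9 = 3.61×10^8 J/(m^2 K).
Time required: Δt = C ΔT / F = 3.61×10^8 × 2.36 / 156 = 5.47×10^6 s.
In hours: 5.47×10^6 s / (3600 s/hour) = 1520 hours.

1500 hours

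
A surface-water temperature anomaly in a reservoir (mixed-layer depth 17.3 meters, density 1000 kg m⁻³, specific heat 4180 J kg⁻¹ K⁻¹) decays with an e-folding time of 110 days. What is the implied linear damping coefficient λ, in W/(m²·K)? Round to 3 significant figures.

7.61

Areal heat capacity C = ρ c_p D = 1000 × 4180 × 17.3 = 7.23×10^7 J m⁻² K⁻¹.
τ = 110 days = 9.50×10^6 s.
λ = C / τ = 7.23×10^7 / 9.50×10^6 = 7.61 W/(m²·K).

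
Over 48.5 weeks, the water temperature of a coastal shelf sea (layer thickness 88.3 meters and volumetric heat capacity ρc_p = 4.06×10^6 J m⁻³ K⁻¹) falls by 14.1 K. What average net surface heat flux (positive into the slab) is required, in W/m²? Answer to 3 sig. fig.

-172

Areal heat capacity C = ρc_p × D = 4.06×10^6 × 88.3 = 3.58×10^8 J/(m^2 K).
Required heat per unit area: Q = C ΔT = 3.58×10^8 × -14.1 = -5.05×10^9 J/m².
Flux F = Q / Δt = -5.05×10^9 / 2.93×10^7 s = -172 W/m².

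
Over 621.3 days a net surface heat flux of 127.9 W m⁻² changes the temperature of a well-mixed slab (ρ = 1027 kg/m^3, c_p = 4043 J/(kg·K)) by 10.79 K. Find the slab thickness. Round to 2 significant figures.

Heat input Q = F Δt = 127.9 × 5.37×10^7 s = 6.87×10^9 J/m².
Required areal heat capacity C = Q / ΔT = 6.36×10^8 J/(m²·K).
Depth D = C / (ρ c_p) = 6.36×10^8 / (1027 × 4043) = 153 m.

150 m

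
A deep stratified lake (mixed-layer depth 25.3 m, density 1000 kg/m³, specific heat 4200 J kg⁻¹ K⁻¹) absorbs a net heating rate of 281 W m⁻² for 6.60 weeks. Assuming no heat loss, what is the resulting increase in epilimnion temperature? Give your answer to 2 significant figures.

11 K

Areal heat capacity C = ρ c_p D = 1000 × 4200 × 25.3 = 1.06×10^8 J m⁻² K⁻¹.
Net heat input Q = F Δt = 281 × (6.60 weeks × 6.048×10^5 s/week) = 1.12×10^9 J/m².
ΔT = Q / C = 1.12×10^9 / 1.06×10^8 = 10.6 K.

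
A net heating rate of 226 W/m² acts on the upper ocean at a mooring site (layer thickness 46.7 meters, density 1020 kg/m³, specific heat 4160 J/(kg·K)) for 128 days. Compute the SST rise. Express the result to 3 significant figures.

12.6 K

Areal heat capacity C = ρ c_p D = 1020 × 4160 × 46.7 = 1.98×10^8 J/(m^2 K).
Net heat input Q = F Δt = 226 × (128 days × 86400 s/day) = 2.50×10^9 J/m².
ΔT = Q / C = 2.50×10^9 / 1.98×10^8 = 12.6 K.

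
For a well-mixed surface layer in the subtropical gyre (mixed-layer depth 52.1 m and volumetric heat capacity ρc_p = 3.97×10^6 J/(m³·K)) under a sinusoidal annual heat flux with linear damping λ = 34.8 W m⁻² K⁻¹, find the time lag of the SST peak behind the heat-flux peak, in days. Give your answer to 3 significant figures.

50.5 days

Areal heat capacity C = ρc_p × D = 3.97×10^6 × 52.1 = 2.07×10^8 J m⁻² K⁻¹.
ω = 2π / 3.15×10^7 s = 1.99×10^-7 s⁻¹.
Phase lag φ = arctan(Cω/λ) = arctan(41.2/34.8) = 0.870 rad.
Time lag = φ / ω = 0.870 / 1.99×10^-7 = 4.36×10^6 s = 50.5 days.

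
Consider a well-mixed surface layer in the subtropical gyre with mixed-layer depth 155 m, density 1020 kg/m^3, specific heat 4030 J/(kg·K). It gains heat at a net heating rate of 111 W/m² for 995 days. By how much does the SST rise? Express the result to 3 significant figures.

15.0 K

Areal heat capacity C = ρ c_p D = 1020 × 4030 × 155 = 6.37×10^8 J/(m^2 K).
Net heat input Q = F Δt = 111 × (995 days × 86400 s/day) = 9.54×10^9 J/m².
ΔT = Q / C = 9.54×10^9 / 6.37×10^8 = 15.0 K.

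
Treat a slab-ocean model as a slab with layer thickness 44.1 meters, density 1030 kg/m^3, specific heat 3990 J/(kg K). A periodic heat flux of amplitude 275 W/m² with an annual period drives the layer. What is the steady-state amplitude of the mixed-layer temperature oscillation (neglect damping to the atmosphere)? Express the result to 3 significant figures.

Areal heat capacity C = ρ c_p D = 1030 × 3990 × 44.1 = 1.81×10^8 J/(m²·K).
Angular frequency ω = 2π / T = 2π / 3.15×10^7 s = 1.99×10^-7 s⁻¹.
Cω = 1.81×10^8 × 1.99×10^-7 = 36.1 W/(m²·K).
Amplitude A = F₀ / (Cω) = 275 / 36.1 = 7.62 K.

7.62 K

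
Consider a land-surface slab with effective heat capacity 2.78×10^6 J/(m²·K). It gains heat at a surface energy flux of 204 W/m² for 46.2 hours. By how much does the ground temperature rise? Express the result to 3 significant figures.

Areal heat capacity C = 2.78×10^6 J/(m²·K) (given).
Net heat input Q = F Δt = 204 × (46.2 hours × 3600 s/hour) = 3.39×10^7 J/m².
ΔT = Q / C = 3.39×10^7 / 2.78×10^6 = 12.2 K.

12.2 K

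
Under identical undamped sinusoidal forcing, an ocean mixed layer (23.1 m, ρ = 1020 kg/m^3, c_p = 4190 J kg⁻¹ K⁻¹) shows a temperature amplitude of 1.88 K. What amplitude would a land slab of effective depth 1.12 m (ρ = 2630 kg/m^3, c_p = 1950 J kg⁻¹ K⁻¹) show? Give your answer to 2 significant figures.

32 K

C_ocean = 9.87×10^7 J/(m²·K); C_land = 5.74×10^6 J/(m²·K).
A ∝ 1/C ⇒ A_land = A_ocean × C_ocean/C_land = 1.88 × 17.2 = 32.3 K.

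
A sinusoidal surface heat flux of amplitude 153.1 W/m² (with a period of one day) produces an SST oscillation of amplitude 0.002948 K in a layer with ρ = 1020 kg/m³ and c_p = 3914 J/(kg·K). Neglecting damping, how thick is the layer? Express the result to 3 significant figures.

ω = 2π / 86400 s = 7.27×10^-5 s⁻¹.
Required C = F₀ / (A ω) = 153.1 / (0.002948 × 7.27×10^-5) = 7.14×10^8 J/(m²·K).
D = C / (ρ c_p) = 7.14×10^8 / (1020 × 3914) = 179 m.

179 m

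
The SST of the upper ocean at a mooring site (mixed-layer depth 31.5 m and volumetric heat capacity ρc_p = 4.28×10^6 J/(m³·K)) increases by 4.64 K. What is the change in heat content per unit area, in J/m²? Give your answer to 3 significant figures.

6.26×10^8

Areal heat capacity C = ρc_p × D = 4.28×10^6 × 31.5 = 1.35×10^8 J m⁻² K⁻¹.
ΔQ = C ΔT = 1.35×10^8 × 4.64 = 6.26×10^8 J/m².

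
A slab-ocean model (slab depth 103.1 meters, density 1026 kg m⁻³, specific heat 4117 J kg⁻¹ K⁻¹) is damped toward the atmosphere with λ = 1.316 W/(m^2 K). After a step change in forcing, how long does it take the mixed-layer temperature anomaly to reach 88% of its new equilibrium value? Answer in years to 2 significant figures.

22 years

Areal heat capacity C = ρ c_p D = 1026 × 4117 × 103.1 = 4.35×10^8 J/(m²·K).
τ = C / λ = 4.35×10^8 / 1.316 = 3.31×10^8 s.
Fraction reached: 1 − e^(−t/τ) = 0.88 ⇒ t = −τ ln(1 − 0.88) = τ × 2.12.
t = 7.02×10^8 s = 22.2 years.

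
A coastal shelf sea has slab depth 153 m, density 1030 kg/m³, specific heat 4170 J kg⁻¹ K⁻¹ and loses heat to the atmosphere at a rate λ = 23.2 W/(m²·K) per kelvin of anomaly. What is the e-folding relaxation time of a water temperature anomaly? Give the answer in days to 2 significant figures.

Areal heat capacity C = ρ c_p D = 1030 × 4170 × 153 = 6.57×10^8 J/(m²·K).
Relaxation time τ = C / λ = 6.57×10^8 / 23.2 = 2.83×10^7 s.
In days: 2.83×10^7 s / (86400 s/day) = 328 days.

330 days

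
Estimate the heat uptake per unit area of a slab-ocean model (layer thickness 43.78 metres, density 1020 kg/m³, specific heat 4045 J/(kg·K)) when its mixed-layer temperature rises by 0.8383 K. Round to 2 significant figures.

Areal heat capacity C = ρ c_p D = 1020 × 4045 × 43.78 = 1.81×10^8 J/(m^2 K).
ΔQ = C ΔT = 1.81×10^8 × 0.8383 = 1.51×10^8 J/m².

1.5×10^8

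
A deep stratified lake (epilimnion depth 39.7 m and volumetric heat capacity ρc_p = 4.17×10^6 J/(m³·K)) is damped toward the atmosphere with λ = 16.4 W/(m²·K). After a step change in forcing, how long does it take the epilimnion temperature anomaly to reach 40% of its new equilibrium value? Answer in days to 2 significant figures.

60 days

Areal heat capacity C = ρc_p × D = 4.17×10^6 × 39.7 = 1.66×10^8 J m⁻² K⁻¹.
τ = C / λ = 1.66×10^8 / 16.4 = 1.01×10^7 s.
Fraction reached: 1 − e^(−t/τ) = 0.40 ⇒ t = −τ ln(1 − 0.40) = τ × 0.511.
t = 5.16×10^6 s = 59.7 days.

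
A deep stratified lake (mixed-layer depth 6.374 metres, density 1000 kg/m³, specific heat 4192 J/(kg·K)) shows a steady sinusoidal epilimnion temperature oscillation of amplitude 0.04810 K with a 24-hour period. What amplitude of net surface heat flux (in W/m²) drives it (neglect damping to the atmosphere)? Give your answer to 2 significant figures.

93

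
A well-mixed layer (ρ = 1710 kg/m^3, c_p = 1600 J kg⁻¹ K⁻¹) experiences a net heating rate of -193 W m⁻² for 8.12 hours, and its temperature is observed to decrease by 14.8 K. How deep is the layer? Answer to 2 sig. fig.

0.14 m

Heat input Q = F Δt = -193 × 29200 s = -5.64×10^6 J/m².
Required areal heat capacity C = Q / ΔT = 3.81×10^5 J/(m²·K).
Depth D = C / (ρ c_p) = 3.81×10^5 / (1710 × 1600) = 0.139 m.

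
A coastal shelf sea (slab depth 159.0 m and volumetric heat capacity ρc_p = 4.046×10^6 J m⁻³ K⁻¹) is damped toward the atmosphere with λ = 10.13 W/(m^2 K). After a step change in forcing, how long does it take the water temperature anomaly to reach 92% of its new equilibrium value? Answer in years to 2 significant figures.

5.1 years

Areal heat capacity C = ρc_p × D = 4.046×10^6 × 159.0 = 6.43×10^8 J/(m^2 K).
τ = C / λ = 6.43×10^8 / 10.13 = 6.35×10^7 s.
Fraction reached: 1 − e^(−t/τ) = 0.92 ⇒ t = −τ ln(1 − 0.92) = τ × 2.53.
t = 1.60×10^8 s = 5.08 years.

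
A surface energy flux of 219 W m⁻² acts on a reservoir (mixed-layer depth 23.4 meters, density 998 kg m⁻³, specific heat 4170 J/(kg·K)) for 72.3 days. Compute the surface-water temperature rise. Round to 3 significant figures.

Areal heat capacity C = ρ c_p D = 998 × 4170 × 23.4 = 9.74×10^7 J/(m^2 K).
Net heat input Q = F Δt = 219 × (72.3 days × 86400 s/day) = 1.37×10^9 J/m².
ΔT = Q / C = 1.37×10^9 / 9.74×10^7 = 14.0 K.

14.0 K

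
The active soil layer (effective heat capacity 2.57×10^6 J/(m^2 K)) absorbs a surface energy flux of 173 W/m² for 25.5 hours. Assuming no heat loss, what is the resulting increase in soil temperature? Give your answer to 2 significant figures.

Areal heat capacity C = 2.57×10^6 J/(m^2 K) (given).
Net heat input Q = F Δt = 173 × (25.5 hours × 3600 s/hour) = 1.59×10^7 J/m².
ΔT = Q / C = 1.59×10^7 / 2.57×10^6 = 6.18 K.

6.2 K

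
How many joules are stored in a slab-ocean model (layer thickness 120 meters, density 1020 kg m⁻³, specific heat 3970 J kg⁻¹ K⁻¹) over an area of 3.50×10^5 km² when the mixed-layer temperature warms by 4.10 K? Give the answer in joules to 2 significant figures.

7.0×10^20 J

Areal heat capacity C = ρ c_p D = 1020 × 3970 × 120 = 4.86×10^8 J/(m^2 K).
Heat per unit area: q = C ΔT = 4.86×10^8 × 4.10 = 1.99×10^9 J/m².
Total heat: Q = q × A = 1.99×10^9 × (3.50×10^5 × 10⁶ m²) = 6.97×10^20 J.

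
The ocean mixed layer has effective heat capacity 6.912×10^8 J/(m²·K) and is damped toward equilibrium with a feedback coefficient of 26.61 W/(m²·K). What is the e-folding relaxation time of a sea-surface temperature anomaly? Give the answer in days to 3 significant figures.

Areal heat capacity C = 6.912×10^8 J/(m²·K) (given).
Relaxation time τ = C / λ = 6.91×10^8 / 26.61 = 2.60×10^7 s.
In days: 2.60×10^7 s / (86400 s/day) = 301 days.

301 days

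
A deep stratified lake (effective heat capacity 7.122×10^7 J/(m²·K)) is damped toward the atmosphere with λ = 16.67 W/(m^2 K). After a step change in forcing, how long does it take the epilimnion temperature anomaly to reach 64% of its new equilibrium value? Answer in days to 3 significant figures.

50.5 days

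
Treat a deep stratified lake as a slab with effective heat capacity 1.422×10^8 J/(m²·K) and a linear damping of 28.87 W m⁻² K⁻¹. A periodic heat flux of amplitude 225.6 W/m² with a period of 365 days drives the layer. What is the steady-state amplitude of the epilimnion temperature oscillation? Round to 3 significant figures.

Areal heat capacity C = 1.422×10^8 J/(m²·K) (given).
Angular frequency ω = 2π / T = 2π / 3.15×10^7 s = 1.99×10^-7 s⁻¹.
√((Cω)² + λ²) = √((28.3)² + 28.87²) = 40.4 W/(m²·K).
Amplitude A = F₀ / √((Cω)²+λ²) = 225.6 / 40.4 = 5.58 K.

5.58 K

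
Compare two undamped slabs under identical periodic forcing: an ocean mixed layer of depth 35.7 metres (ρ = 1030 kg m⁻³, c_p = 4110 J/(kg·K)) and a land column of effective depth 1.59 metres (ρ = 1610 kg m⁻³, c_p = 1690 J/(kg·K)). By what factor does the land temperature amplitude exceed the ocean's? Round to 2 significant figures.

C_ocean = 1030 × 4110 × 35.7 = 1.51×10^8 J/(m²·K).
C_land = 1610 × 1690 × 1.59 = 4.33×10^6 J/(m²·K).
Undamped amplitude ∝ 1/C, so A_land/A_ocean = C_ocean/C_land = 34.9.

35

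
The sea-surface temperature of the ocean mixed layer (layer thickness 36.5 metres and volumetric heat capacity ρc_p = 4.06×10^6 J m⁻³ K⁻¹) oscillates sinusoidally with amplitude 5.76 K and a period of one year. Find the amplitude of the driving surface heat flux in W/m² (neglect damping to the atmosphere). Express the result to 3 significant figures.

170

Areal heat capacity C = ρc_p × D = 4.06×10^6 × 36.5 = 1.48×10^8 J/(m²·K).
ω = 2π / 3.15×10^7 s = 1.99×10^-7 s⁻¹.
Cω = 1.48×10^8 × 1.99×10^-7 = 29.5 W/(m²·K).
F₀ = A × Cω = 5.76 × 29.5 = 170 W/m².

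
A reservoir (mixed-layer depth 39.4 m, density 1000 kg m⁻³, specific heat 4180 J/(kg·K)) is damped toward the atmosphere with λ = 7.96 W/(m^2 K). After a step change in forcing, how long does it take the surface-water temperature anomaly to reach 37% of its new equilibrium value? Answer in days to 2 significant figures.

Areal heat capacity C = ρ c_p D = 1000 × 4180 × 39.4 = 1.65×10^8 J m⁻² K⁻¹.
τ = C / λ = 1.65×10^8 / 7.96 = 2.07×10^7 s.
Fraction reached: 1 − e^(−t/τ) = 0.37 ⇒ t = −τ ln(1 − 0.37) = τ × 0.462.
t = 9.56×10^6 s = 111 days.

110 days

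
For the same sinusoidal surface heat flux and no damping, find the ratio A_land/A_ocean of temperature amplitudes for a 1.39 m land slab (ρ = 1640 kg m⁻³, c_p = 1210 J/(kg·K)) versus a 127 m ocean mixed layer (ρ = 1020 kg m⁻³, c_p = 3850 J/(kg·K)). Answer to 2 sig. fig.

180

C_ocean = 1020 × 3850 × 127 = 4.99×10^8 J/(m²·K).
C_land = 1640 × 1210 × 1.39 = 2.76×10^6 J/(m²·K).
Undamped amplitude ∝ 1/C, so A_land/A_ocean = C_ocean/C_land = 181.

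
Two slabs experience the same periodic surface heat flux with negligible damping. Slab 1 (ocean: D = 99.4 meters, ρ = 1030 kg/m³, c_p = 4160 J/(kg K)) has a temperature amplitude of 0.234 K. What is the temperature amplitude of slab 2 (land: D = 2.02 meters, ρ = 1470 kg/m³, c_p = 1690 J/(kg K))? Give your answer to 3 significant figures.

C_ocean = 4.26×10^8 J/(m²·K); C_land = 5.02×10^6 J/(m²·K).
A ∝ 1/C ⇒ A_land = A_ocean × C_ocean/C_land = 0.234 × 84.9 = 19.9 K.

19.9 K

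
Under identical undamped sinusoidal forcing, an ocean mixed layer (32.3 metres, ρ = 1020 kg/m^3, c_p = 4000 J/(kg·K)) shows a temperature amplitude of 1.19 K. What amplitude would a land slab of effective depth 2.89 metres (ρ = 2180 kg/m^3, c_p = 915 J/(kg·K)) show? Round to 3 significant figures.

27.2 K

C_ocean = 1.32×10^8 J/(m²·K); C_land = 5.76×10^6 J/(m²·K).
A ∝ 1/C ⇒ A_land = A_ocean × C_ocean/C_land = 1.19 × 22.9 = 27.2 K.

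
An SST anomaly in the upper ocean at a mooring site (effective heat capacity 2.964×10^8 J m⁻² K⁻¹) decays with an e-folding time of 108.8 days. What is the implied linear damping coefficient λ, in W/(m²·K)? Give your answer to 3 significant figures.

Areal heat capacity C = 2.964×10^8 J m⁻² K⁻¹ (given).
τ = 108.8 days = 9.40×10^6 s.
λ = C / τ = 2.96×10^8 / 9.40×10^6 = 31.5 W/(m²·K).

31.5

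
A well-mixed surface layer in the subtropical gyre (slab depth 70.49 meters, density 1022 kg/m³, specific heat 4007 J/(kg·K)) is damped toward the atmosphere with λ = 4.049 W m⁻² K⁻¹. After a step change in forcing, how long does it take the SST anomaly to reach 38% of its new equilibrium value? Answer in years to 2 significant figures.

Areal heat capacity C = ρ c_p D = 1022 × 4007 × 70.49 = 2.89×10^8 J/(m^2 K).
τ = C / λ = 2.89×10^8 / 4.049 = 7.13×10^7 s.
Fraction reached: 1 − e^(−t/τ) = 0.38 ⇒ t = −τ ln(1 − 0.38) = τ × 0.478.
t = 3.41×10^7 s = 1.08 years.

1.1 years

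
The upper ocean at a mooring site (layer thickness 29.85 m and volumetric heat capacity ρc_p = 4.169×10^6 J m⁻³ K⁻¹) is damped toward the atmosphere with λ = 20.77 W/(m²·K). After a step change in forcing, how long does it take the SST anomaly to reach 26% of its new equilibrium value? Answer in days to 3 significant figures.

20.9 days

Areal heat capacity C = ρc_p × D = 4.169×10^6 × 29.85 = 1.24×10^8 J/(m^2 K).
τ = C / λ = 1.24×10^8 / 20.77 = 5.99×10^6 s.
Fraction reached: 1 − e^(−t/τ) = 0.26 ⇒ t = −τ ln(1 − 0.26) = τ × 0.301.
t = 1.80×10^6 s = 20.9 days.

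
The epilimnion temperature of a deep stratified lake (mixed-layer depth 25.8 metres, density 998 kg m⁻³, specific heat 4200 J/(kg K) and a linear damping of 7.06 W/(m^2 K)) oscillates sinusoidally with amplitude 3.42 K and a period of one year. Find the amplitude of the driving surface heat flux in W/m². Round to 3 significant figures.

Areal heat capacity C = ρ c_p D = 998 × 4200 × 25.8 = 1.08×10^8 J/(m^2 K).
ω = 2π / 3.15×10^7 s = 1.99×10^-7 s⁻¹.
√((Cω)² + λ²) = √((21.5)² + 7.06²) = 22.7 W/(m²·K).
F₀ = A × √((Cω)²+λ²) = 3.42 × 22.7 = 77.5 W/m².

77.5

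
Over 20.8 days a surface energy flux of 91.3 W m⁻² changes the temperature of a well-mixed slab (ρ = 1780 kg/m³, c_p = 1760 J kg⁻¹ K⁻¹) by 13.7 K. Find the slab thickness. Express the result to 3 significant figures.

Heat input Q = F Δt = 91.3 × 1.80×10^6 s = 1.64×10^8 J/m².
Required areal heat capacity C = Q / ΔT = 1.20×10^7 J/(m²·K).
Depth D = C / (ρ c_p) = 1.20×10^7 / (1780 × 1760) = 3.82 m.

3.82 m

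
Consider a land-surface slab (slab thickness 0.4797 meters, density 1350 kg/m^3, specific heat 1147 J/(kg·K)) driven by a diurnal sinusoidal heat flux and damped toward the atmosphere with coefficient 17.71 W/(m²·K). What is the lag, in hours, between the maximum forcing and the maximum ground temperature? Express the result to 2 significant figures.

4.8 hours

Areal heat capacity C = ρ c_p D = 1350 × 1147 × 0.4797 = 7.43×10^5 J m⁻² K⁻¹.
ω = 2π / 86400 s = 7.27×10^-5 s⁻¹.
Phase lag φ = arctan(Cω/λ) = arctan(54.0/17.71) = 1.25 rad.
Time lag = φ / ω = 1.25 / 7.27×10^-5 = 17200 s = 4.79 hours.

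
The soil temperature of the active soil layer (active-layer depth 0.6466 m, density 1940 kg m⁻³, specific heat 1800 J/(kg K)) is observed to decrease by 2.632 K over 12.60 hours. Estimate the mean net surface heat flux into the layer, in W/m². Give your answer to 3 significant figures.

Areal heat capacity C = ρ c_p D = 1940 × 1800 × 0.6466 = 2.26×10^6 J/(m²·K).
Required heat per unit area: Q = C ΔT = 2.26×10^6 × -2.632 = -5.94×10^6 J/m².
Flux F = Q / Δt = -5.94×10^6 / 45400 s = -131 W/m².

-131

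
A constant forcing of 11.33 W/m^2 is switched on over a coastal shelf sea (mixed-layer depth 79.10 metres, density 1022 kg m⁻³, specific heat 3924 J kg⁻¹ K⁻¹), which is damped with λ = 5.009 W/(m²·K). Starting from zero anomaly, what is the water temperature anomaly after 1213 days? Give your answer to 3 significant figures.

1.83 K

Areal heat capacity C = ρ c_p D = 1022 × 3924 × 79.10 = 3.17×10^8 J/(m²·K).
τ = C / λ = 3.17×10^8 / 5.009 = 6.33×10^7 s.
Equilibrium anomaly ΔT_eq = F / λ = 11.33 / 5.009 = 2.26 K.
t = 1213 days = 1.05×10^8 s, so t/τ = 1.65.
ΔT(t) = ΔT_eq (1 − e^(−t/τ)) = 2.26 × (1 − e^−1.65) = 1.83 K.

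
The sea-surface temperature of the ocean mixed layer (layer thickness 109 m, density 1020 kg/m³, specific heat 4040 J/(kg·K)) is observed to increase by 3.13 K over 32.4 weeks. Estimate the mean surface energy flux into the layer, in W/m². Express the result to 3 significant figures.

Areal heat capacity C = ρ c_p D = 1020 × 4040 × 109 = 4.49×10^8 J m⁻² K⁻¹.
Required heat per unit area: Q = C ΔT = 4.49×10^8 × 3.13 = 1.41×10^9 J/m².
Flux F = Q / Δt = 1.41×10^9 / 1.96×10^7 s = 71.7 W/m².

71.7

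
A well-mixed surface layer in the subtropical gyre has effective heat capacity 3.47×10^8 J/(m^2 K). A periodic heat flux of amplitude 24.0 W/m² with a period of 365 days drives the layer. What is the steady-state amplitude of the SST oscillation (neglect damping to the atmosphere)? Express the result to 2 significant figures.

0.35 K

Areal heat capacity C = 3.47×10^8 J/(m^2 K) (given).
Angular frequency ω = 2π / T = 2π / 3.15×10^7 s = 1.99×10^-7 s⁻¹.
Cω = 3.47×10^8 × 1.99×10^-7 = 69.1 W/(m²·K).
Amplitude A = F₀ / (Cω) = 24.0 / 69.1 = 0.347 K.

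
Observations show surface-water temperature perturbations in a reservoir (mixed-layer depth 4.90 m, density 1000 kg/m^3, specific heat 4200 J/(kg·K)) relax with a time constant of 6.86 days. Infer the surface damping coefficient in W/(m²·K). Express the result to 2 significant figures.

Areal heat capacity C = ρ c_p D = 1000 × 4200 × 4.90 = 2.06×10^7 J m⁻² K⁻¹.
τ = 6.86 days = 5.93×10^5 s.
λ = C / τ = 2.06×10^7 / 5.93×10^5 = 34.7 W/(m²·K).

35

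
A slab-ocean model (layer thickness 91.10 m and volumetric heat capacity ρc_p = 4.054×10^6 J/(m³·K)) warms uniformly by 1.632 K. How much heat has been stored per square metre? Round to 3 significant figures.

6.03×10^8

Areal heat capacity C = ρc_p × D = 4.054×10^6 × 91.10 = 3.69×10^8 J/(m^2 K).
ΔQ = C ΔT = 3.69×10^8 × 1.632 = 6.03×10^8 J/m².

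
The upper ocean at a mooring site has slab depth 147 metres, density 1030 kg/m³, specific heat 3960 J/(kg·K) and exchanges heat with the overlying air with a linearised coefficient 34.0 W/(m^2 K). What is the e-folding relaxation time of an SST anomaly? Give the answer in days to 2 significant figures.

Areal heat capacity C = ρ c_p D = 1030 × 3960 × 147 = 6.00×10^8 J/(m²·K).
Relaxation time τ = C / λ = 6.00×10^8 / 34.0 = 1.76×10^7 s.
In days: 1.76×10^7 s / (86400 s/day) = 204 days.

200 days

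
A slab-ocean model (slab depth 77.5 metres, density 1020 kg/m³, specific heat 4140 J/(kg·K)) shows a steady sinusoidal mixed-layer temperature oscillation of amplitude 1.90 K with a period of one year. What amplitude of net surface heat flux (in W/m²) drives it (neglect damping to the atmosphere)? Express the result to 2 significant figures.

Areal heat capacity C = ρ c_p D = 1020 × 4140 × 77.5 = 3.27×10^8 J/(m²·K).
ω = 2π / 3.15×10^7 s = 1.99×10^-7 s⁻¹.
Cω = 3.27×10^8 × 1.99×10^-7 = 65.2 W/(m²·K).
F₀ = A × Cω = 1.90 × 65.2 = 124 W/m².

120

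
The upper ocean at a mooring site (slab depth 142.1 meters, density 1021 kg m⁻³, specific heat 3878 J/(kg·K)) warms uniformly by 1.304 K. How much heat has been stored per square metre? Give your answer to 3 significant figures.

Areal heat capacity C = ρ c_p D = 1021 × 3878 × 142.1 = 5.63×10^8 J m⁻² K⁻¹.
ΔQ = C ΔT = 5.63×10^8 × 1.304 = 7.34×10^8 J/m².

7.34×10^8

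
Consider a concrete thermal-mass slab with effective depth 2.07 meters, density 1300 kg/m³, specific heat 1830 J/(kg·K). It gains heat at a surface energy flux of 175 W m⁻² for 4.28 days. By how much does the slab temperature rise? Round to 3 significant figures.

13.1 K

Areal heat capacity C = ρ c_p D = 1300 × 1830 × 2.07 = 4.92×10^6 J/(m²·K).
Net heat input Q = F Δt = 175 × (4.28 days × 86400 s/day) = 6.47×10^7 J/m².
ΔT = Q / C = 6.47×10^7 / 4.92×10^6 = 13.1 K.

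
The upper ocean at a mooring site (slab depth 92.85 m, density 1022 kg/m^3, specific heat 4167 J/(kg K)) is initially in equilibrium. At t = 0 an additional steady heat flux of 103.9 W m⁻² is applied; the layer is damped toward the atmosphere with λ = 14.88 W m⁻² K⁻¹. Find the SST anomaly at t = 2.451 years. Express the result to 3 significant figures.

6.60 K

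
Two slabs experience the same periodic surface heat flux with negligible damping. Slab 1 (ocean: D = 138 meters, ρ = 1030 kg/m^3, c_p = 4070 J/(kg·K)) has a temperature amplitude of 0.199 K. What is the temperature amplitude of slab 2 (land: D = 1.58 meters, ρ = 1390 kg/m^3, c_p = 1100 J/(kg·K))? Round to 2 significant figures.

C_ocean = 5.79×10^8 J/(m²·K); C_land = 2.42×10^6 J/(m²·K).
A ∝ 1/C ⇒ A_land = A_ocean × C_ocean/C_land = 0.199 × 239 = 47.7 K.

48 K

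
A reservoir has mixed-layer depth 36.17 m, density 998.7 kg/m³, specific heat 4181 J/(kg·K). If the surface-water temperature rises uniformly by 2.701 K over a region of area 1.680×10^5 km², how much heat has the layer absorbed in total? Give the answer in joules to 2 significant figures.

6.9×10^19 J

Areal heat capacity C = ρ c_p D = 998.7 × 4181 × 36.17 = 1.51×10^8 J/(m²·K).
Heat per unit area: q = C ΔT = 1.51×10^8 × 2.701 = 4.08×10^8 J/m².
Total heat: Q = q × A = 4.08×10^8 × (1.680×10^5 × 10⁶ m²) = 6.85×10^19 J.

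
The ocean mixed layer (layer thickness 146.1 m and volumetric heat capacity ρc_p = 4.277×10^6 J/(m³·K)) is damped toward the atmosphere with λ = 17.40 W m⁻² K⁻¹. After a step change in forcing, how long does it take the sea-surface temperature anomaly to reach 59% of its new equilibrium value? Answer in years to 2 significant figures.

1.0 years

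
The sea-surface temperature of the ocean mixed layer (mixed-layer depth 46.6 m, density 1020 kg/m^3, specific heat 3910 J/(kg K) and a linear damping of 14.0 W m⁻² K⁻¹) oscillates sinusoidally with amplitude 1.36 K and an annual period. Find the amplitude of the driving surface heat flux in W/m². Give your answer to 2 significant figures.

54

Areal heat capacity C = ρ c_p D = 1020 × 3910 × 46.6 = 1.86×10^8 J m⁻² K⁻¹.
ω = 2π / 3.15×10^7 s = 1.99×10^-7 s⁻¹.
√((Cω)² + λ²) = √((37.0)² + 14.0²) = 39.6 W/(m²·K).
F₀ = A × √((Cω)²+λ²) = 1.36 × 39.6 = 53.8 W/m².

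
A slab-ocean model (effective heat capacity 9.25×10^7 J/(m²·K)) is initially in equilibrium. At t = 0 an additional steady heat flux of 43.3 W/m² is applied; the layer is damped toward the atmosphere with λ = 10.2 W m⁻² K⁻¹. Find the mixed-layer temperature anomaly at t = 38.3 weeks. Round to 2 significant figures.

3.9 K

Areal heat capacity C = 9.25×10^7 J/(m²·K) (given).
τ = C / λ = 9.25×10^7 / 10.2 = 9.07×10^6 s.
Equilibrium anomaly ΔT_eq = F / λ = 43.3 / 10.2 = 4.25 K.
t = 38.3 weeks = 2.32×10^7 s, so t/τ = 2.55.
ΔT(t) = ΔT_eq (1 − e^(−t/τ)) = 4.25 × (1 − e^−2.55) = 3.92 K.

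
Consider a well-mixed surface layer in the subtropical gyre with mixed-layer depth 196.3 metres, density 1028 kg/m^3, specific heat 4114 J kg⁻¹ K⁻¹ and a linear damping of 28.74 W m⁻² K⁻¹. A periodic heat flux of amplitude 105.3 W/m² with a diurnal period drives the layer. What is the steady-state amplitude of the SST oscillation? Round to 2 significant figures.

Areal heat capacity C = ρ c_p D = 1028 × 4114 × 196.3 = 8.30×10^8 J/(m²·K).
Angular frequency ω = 2π / T = 2π / 86400 s = 7.27×10^-5 s⁻¹.
√((Cω)² + λ²) = √((60400)² + 28.74²) = 60400 W/(m²·K).
Amplitude A = F₀ / √((Cω)²+λ²) = 105.3 / 60400 = 0.00174 K.

0.0017 K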